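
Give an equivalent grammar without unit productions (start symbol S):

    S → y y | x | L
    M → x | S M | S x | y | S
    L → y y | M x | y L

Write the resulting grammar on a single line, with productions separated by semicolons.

Unit pairs: M ⇒* {L, S}; S ⇒* {L}.
For every A with A ⇒* B via unit rules, add B's non-unit alternatives to A; then delete every rule of the form X → Y.

S → y y | M x | y L | x; M → y y | M x | y L | x | S M | S x | y; L → y y | M x | y L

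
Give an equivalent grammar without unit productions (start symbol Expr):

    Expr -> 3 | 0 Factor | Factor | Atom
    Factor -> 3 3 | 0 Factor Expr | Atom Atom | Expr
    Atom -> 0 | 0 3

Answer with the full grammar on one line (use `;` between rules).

Unit pairs: Expr ⇒* {Atom, Factor}; Factor ⇒* {Atom, Expr}.
Replace each nonterminal's rules with the union of the non-unit rules of every nonterminal it unit-derives.

Expr -> 0 | 0 3 | 3 3 | 0 Factor Expr | Atom Atom | 3 | 0 Factor; Factor -> 0 | 0 3 | 3 3 | 0 Factor Expr | Atom Atom | 3 | 0 Factor; Atom -> 0 | 0 3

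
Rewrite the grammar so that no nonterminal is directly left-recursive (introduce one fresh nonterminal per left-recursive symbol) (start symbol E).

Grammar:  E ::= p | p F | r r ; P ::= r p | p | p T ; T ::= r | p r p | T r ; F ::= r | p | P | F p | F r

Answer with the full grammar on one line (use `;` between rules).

E ::= p | p F | r r; P ::= r p | p | p T; T ::= r T' | p r p T'; F ::= r F' | p F' | P F'; T' ::= r T' | ε; F' ::= p F' | r F' | ε

T, F are directly left-recursive.
For T: α = {r}, β = {r, p r p}. Rewrite as T → β T' and T' → α T' | ε.
For F: α = {p, r}, β = {r, p, P}. Rewrite as F → β F' and F' → α F' | ε.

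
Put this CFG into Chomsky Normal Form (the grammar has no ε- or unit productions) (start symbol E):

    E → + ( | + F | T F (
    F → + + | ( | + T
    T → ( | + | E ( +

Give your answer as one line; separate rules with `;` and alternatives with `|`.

Introduce a nonterminal for each terminal appearing in a rule of length ≥ 2: X1 → +, X2 → (.
Binarize each right-hand side of length ≥ 3 by chaining fresh nonterminals (Y1, Y2, …): affected rules were E → T F X2; T → E X2 X1.

E → X1 X2 | X1 F | T Y1; F → X1 X1 | ( | X1 T; T → ( | + | E Y2; X1 → +; X2 → (; Y1 → F X2; Y2 → X2 X1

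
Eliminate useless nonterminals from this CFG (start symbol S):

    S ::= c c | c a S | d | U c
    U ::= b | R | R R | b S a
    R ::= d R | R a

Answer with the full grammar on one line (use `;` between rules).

S ::= c c | c a S | d | U c; U ::= b | b S a

Generating nonterminals: {S, U}.
Reachable from S after that: {S, U}.
Removed useless symbols: {R} and every production mentioning them.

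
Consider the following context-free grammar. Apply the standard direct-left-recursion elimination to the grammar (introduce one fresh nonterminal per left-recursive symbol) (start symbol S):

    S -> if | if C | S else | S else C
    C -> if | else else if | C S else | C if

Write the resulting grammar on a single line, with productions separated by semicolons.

Left recursion appears on S, C.
For S: α = {else, else C}, β = {if, if C}. Rewrite as S → β S' and S' → α S' | ε.
For C: α = {S else, if}, β = {if, else else if}. Rewrite as C → β C' and C' → α C' | ε.

S -> if S' | if C S'; C -> if C' | else else if C'; S' -> else S' | else C S' | ε; C' -> S else C' | if C' | ε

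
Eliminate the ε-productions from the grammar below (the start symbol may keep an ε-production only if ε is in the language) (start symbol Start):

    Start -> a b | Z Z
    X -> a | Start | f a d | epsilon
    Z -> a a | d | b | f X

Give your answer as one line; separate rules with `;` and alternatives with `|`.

Nullable set = {X}.
ε ∉ L(G), so no ε-production is kept.
For each production, add variants omitting each subset of nullable occurrences: Z → f X gives f X | f.

Start -> a b | Z Z; X -> a | Start | f a d; Z -> a a | d | b | f X | f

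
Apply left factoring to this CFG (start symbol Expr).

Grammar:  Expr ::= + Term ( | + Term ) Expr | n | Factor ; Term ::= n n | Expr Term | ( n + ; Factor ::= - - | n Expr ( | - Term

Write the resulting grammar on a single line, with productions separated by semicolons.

Expr has alternatives sharing prefix '+ Term': factor to Expr → + Term Expr1 with Expr1 → ( | ) Expr.
Factor has alternatives sharing prefix '-': factor to Factor → - Factor1 with Factor1 → - | Term.

Expr ::= n | Factor | + Term Expr1; Term ::= n n | Expr Term | ( n +; Factor ::= n Expr ( | - Factor1; Expr1 ::= ( | ) Expr; Factor1 ::= - | Term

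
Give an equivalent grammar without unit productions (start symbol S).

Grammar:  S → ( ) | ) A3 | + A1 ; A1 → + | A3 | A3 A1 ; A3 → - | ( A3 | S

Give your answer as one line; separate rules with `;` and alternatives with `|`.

Unit pairs: A1 ⇒* {A3, S}; A3 ⇒* {S}.
Replace each nonterminal's rules with the union of the non-unit rules of every nonterminal it unit-derives.

S → ( ) | ) A3 | + A1; A1 → + | A3 A1 | ( ) | ) A3 | + A1 | - | ( A3; A3 → ( ) | ) A3 | + A1 | - | ( A3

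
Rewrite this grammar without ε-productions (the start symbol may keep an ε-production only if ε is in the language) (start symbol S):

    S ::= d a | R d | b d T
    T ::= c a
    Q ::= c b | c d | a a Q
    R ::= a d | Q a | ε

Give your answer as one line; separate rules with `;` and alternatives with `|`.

S ::= d a | R d | d | b d T; T ::= c a; Q ::= c b | c d | a a Q; R ::= a d | Q a

Nullable nonterminals: {R}.
ε ∉ L(G), so no ε-production is kept.
Expand every rule over subsets of its nullable positions: S → R d gives R d | d.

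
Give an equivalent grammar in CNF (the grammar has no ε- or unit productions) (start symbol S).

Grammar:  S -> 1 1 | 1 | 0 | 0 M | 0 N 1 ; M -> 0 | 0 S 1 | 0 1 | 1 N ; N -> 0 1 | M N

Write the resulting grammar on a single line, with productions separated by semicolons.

S -> X1 X1 | 1 | 0 | X2 M | X2 Y1; M -> 0 | X2 Y2 | X2 X1 | X1 N; N -> X2 X1 | M N; X1 -> 1; X2 -> 0; Y1 -> N X1; Y2 -> S X1

Introduce a nonterminal for each terminal appearing in a rule of length ≥ 2: X1 → 1, X2 → 0.
Binarize each right-hand side of length ≥ 3 by chaining fresh nonterminals (Y1, Y2, …): affected rules were S → X2 N X1; M → X2 S X1.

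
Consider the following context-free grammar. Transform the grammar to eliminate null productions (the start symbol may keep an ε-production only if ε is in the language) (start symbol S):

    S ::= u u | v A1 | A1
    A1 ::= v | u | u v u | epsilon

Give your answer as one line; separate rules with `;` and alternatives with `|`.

The nullable symbols are {A1, S}.
ε ∈ L(G) since S is nullable, so keep S → ε.
For each production, add variants omitting each subset of nullable occurrences: S → v A1 gives v A1 | v.

S ::= u u | v A1 | v | A1 | ε; A1 ::= v | u | u v u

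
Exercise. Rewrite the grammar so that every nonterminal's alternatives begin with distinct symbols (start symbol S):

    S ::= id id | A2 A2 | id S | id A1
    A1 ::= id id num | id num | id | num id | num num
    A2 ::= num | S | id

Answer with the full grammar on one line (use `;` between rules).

S has alternatives sharing prefix 'id': factor to S → id S' with S' → id | S | A1.
A1 has alternatives sharing prefix 'id': factor to A1 → id A1' with A1' → id num | num | ε.
A1 has alternatives sharing prefix 'num': factor to A1 → num A1'' with A1'' → id | num.

S ::= A2 A2 | id S'; A1 ::= id A1' | num A1''; A2 ::= num | S | id; S' ::= id | S | A1; A1' ::= id num | num | ε; A1'' ::= id | num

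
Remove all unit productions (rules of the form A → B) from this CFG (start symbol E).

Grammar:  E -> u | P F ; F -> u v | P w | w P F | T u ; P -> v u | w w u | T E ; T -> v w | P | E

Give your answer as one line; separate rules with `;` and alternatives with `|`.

Unit pairs: T ⇒* {E, P}.
Replace each nonterminal's rules with the union of the non-unit rules of every nonterminal it unit-derives.

E -> u | P F; F -> u v | P w | w P F | T u; P -> v u | w w u | T E; T -> u | P F | v u | w w u | T E | v w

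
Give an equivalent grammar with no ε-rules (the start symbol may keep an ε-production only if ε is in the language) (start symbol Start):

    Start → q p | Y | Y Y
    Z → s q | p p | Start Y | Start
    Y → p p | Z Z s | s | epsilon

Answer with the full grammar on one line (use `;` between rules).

Start → q p | Y | Y Y | ε; Z → s q | p p | Start Y | Start | Y; Y → p p | Z Z s | Z s | s

Nullable nonterminals: {Start, Y, Z}.
ε ∈ L(G) since Start is nullable, so keep Start → ε.
Expand every rule over subsets of its nullable positions: Z → Start Y gives Start Y | Start | Y. Y → Z Z s gives Z Z s | Z s | s.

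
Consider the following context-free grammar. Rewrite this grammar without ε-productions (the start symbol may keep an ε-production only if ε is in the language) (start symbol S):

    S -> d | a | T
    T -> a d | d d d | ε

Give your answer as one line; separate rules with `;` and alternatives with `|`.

The nullable symbols are {S, T}.
ε ∈ L(G) since S is nullable, so keep S → ε.

S -> d | a | T | ε; T -> a d | d d d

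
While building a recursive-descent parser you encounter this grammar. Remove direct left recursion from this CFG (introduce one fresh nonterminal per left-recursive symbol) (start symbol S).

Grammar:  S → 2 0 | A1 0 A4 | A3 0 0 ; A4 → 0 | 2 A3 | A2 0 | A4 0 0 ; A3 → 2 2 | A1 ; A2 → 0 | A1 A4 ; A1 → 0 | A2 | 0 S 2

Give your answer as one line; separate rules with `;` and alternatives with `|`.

Left recursion appears on A4.
For A4: α = {0 0}, β = {0, 2 A3, A2 0}. Rewrite as A4 → β A4' and A4' → α A4' | ε.

S → 2 0 | A1 0 A4 | A3 0 0; A4 → 0 A4' | 2 A3 A4' | A2 0 A4'; A3 → 2 2 | A1; A2 → 0 | A1 A4; A1 → 0 | A2 | 0 S 2; A4' → 0 0 A4' | ε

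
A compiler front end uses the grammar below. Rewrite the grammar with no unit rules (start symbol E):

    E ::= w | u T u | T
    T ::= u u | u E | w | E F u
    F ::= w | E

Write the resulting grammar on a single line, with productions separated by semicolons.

Unit pairs: E ⇒* {T}; F ⇒* {E, T}.
For every A with A ⇒* B via unit rules, add B's non-unit alternatives to A; then delete every rule of the form X → Y.

E ::= w | u T u | u u | u E | E F u; T ::= u u | u E | w | E F u; F ::= w | u T u | u u | u E | E F u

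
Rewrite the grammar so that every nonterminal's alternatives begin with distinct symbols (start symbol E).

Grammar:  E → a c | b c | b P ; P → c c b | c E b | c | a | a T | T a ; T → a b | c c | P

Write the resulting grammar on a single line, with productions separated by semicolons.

E has alternatives sharing prefix 'b': factor to E → b E' with E' → c | P.
P has alternatives sharing prefix 'c': factor to P → c P' with P' → c b | E b | ε.
P has alternatives sharing prefix 'a': factor to P → a P'' with P'' → ε | T.

E → a c | b E'; P → T a | c P' | a P''; T → a b | c c | P; E' → c | P; P' → c b | E b | ε; P'' → ε | T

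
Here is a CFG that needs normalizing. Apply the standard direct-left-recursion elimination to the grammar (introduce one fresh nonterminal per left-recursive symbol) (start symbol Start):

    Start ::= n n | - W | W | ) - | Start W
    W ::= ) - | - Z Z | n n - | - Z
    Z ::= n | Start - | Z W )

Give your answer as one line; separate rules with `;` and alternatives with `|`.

Directly left-recursive nonterminals: Start, Z.
For Start: α = {W}, β = {n n, - W, W, ) -}. Rewrite as Start → β Start1 and Start1 → α Start1 | ε.
For Z: α = {W )}, β = {n, Start -}. Rewrite as Z → β Z1 and Z1 → α Z1 | ε.

Start ::= n n Start1 | - W Start1 | W Start1 | ) - Start1; W ::= ) - | - Z Z | n n - | - Z; Z ::= n Z1 | Start - Z1; Start1 ::= W Start1 | ε; Z1 ::= W ) Z1 | ε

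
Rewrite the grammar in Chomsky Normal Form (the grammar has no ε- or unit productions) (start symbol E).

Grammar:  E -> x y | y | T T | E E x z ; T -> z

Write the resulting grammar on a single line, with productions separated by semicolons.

E -> X1 X2 | y | T T | E Y1; T -> z; X1 -> x; X2 -> y; X3 -> z; Y1 -> E Y2; Y2 -> X1 X3

Introduce a nonterminal for each terminal appearing in a rule of length ≥ 2: X1 → x, X2 → y, X3 → z.
Binarize each right-hand side of length ≥ 3 by chaining fresh nonterminals (Y1, Y2, …): affected rules were E → E E X1 X3.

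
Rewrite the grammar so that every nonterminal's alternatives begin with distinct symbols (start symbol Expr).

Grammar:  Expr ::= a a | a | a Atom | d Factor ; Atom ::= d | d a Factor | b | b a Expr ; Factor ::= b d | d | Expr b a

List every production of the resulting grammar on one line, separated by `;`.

Expr ::= d Factor | a Expr1; Atom ::= d Atom1 | b Atom2; Factor ::= b d | d | Expr b a; Expr1 ::= a | ε | Atom; Atom1 ::= ε | a Factor; Atom2 ::= ε | a Expr

Expr has alternatives sharing prefix 'a': factor to Expr → a Expr1 with Expr1 → a | ε | Atom.
Atom has alternatives sharing prefix 'd': factor to Atom → d Atom1 with Atom1 → ε | a Factor.
Atom has alternatives sharing prefix 'b': factor to Atom → b Atom2 with Atom2 → ε | a Expr.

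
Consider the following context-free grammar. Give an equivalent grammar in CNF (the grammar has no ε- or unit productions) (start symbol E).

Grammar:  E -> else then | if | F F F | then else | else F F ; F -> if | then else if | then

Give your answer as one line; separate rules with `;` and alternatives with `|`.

Introduce a nonterminal for each terminal appearing in a rule of length ≥ 2: X1 → else, X2 → then, X3 → if.
Binarize each right-hand side of length ≥ 3 by chaining fresh nonterminals (Y1, Y2, …): affected rules were E → F F F; E → X1 F F; F → X2 X1 X3.

E -> X1 X2 | if | F Y1 | X2 X1 | X1 Y2; F -> if | X2 Y3 | then; X1 -> else; X2 -> then; X3 -> if; Y1 -> F F; Y2 -> F F; Y3 -> X1 X3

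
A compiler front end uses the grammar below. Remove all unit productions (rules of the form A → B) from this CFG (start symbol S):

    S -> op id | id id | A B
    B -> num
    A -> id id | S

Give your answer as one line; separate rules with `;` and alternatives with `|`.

S -> op id | id id | A B; B -> num; A -> op id | id id | A B

Unit pairs: A ⇒* {S}.
Replace each nonterminal's rules with the union of the non-unit rules of every nonterminal it unit-derives.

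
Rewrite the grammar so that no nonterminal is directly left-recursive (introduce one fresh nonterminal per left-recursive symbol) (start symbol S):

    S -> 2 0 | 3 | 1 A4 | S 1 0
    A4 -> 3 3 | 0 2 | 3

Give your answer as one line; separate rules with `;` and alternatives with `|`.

S -> 2 0 S' | 3 S' | 1 A4 S'; A4 -> 3 3 | 0 2 | 3; S' -> 1 0 S' | ε

S is directly left-recursive.
For S: α = {1 0}, β = {2 0, 3, 1 A4}. Rewrite as S → β S' and S' → α S' | ε.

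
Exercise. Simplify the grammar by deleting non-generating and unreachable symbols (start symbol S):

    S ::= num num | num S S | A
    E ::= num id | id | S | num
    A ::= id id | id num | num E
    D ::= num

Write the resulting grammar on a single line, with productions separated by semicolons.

Generating nonterminals: {A, D, E, S}.
Reachable from S after that: {A, E, S}.
Removed useless symbols: {D} and every production mentioning them.

S ::= num num | num S S | A; E ::= num id | id | S | num; A ::= id id | id num | num E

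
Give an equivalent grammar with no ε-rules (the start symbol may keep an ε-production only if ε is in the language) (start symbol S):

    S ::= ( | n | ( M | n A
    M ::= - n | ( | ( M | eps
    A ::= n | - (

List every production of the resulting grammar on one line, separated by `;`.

S ::= ( | n | ( M | n A; M ::= - n | ( | ( M; A ::= n | - (

Nullable set = {M}.
ε ∉ L(G), so no ε-production is kept.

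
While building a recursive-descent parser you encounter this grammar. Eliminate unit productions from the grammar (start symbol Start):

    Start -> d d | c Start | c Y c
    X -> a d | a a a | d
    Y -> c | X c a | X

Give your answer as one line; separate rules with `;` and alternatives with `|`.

Start -> d d | c Start | c Y c; X -> a d | a a a | d; Y -> a d | a a a | d | c | X c a

Unit pairs: Y ⇒* {X}.
Replace each nonterminal's rules with the union of the non-unit rules of every nonterminal it unit-derives.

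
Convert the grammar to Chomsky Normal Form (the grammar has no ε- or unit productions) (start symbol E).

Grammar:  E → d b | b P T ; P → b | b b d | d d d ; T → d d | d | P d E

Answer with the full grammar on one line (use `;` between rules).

E → X1 X2 | X2 Y1; P → b | X2 Y2 | X1 Y3; T → X1 X1 | d | P Y4; X1 → d; X2 → b; Y1 → P T; Y2 → X2 X1; Y3 → X1 X1; Y4 → X1 E

Introduce a nonterminal for each terminal appearing in a rule of length ≥ 2: X1 → d, X2 → b.
Binarize each right-hand side of length ≥ 3 by chaining fresh nonterminals (Y1, Y2, …): affected rules were E → X2 P T; P → X2 X2 X1; P → X1 X1 X1; T → P X1 E.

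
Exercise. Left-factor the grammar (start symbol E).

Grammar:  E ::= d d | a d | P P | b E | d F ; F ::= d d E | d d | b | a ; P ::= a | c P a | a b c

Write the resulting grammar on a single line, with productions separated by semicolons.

E ::= a d | P P | b E | d E'; F ::= b | a | d d F'; P ::= c P a | a P'; E' ::= d | F; F' ::= E | ε; P' ::= ε | b c

E has alternatives sharing prefix 'd': factor to E → d E' with E' → d | F.
F has alternatives sharing prefix 'd d': factor to F → d d F' with F' → E | ε.
P has alternatives sharing prefix 'a': factor to P → a P' with P' → ε | b c.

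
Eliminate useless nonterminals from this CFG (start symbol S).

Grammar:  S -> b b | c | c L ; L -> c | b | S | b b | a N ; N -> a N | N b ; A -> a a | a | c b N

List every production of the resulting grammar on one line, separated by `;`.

Generating nonterminals: {A, L, S}.
Reachable from S after that: {L, S}.
Removed useless symbols: {A, N} and every production mentioning them.

S -> b b | c | c L; L -> c | b | S | b b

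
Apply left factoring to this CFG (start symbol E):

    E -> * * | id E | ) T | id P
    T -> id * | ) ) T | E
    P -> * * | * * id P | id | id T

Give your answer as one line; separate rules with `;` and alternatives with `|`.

E has alternatives sharing prefix 'id': factor to E → id E' with E' → E | P.
P has alternatives sharing prefix '* *': factor to P → * * P' with P' → ε | id P.
P has alternatives sharing prefix 'id': factor to P → id P'' with P'' → ε | T.

E -> * * | ) T | id E'; T -> id * | ) ) T | E; P -> * * P' | id P''; E' -> E | P; P' -> epsilon | id P; P'' -> epsilon | T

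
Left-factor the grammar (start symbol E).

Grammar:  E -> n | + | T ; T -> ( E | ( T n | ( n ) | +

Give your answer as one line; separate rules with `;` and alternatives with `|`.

E -> n | + | T; T -> + | ( T'; T' -> E | T n | n )

T has alternatives sharing prefix '(': factor to T → ( T' with T' → E | T n | n ).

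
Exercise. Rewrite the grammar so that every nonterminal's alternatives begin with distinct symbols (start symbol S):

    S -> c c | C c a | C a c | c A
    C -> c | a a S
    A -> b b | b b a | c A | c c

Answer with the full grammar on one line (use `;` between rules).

S has alternatives sharing prefix 'c': factor to S → c S' with S' → c | A.
S has alternatives sharing prefix 'C': factor to S → C S'' with S'' → c a | a c.
A has alternatives sharing prefix 'b b': factor to A → b b A' with A' → ε | a.
A has alternatives sharing prefix 'c': factor to A → c A'' with A'' → A | c.

S -> c S' | C S''; C -> c | a a S; A -> b b A' | c A''; S' -> c | A; S'' -> c a | a c; A' -> ε | a; A'' -> A | c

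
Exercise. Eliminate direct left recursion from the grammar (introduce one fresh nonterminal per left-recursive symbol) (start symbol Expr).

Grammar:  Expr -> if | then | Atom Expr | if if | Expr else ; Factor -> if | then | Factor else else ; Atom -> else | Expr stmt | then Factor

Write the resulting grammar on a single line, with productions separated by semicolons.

Expr -> if Expr1 | then Expr1 | Atom Expr Expr1 | if if Expr1; Factor -> if Factor1 | then Factor1; Atom -> else | Expr stmt | then Factor; Expr1 -> else Expr1 | eps; Factor1 -> else else Factor1 | eps

Directly left-recursive nonterminals: Expr, Factor.
For Expr: α = {else}, β = {if, then, Atom Expr, if if}. Rewrite as Expr → β Expr1 and Expr1 → α Expr1 | ε.
For Factor: α = {else else}, β = {if, then}. Rewrite as Factor → β Factor1 and Factor1 → α Factor1 | ε.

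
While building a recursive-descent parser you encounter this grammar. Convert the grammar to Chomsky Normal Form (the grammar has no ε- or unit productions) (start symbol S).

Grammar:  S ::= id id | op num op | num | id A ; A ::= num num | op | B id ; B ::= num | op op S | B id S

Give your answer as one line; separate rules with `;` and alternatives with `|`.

S ::= X1 X1 | X2 Y1 | num | X1 A; A ::= X3 X3 | op | B X1; B ::= num | X2 Y2 | B Y3; X1 ::= id; X2 ::= op; X3 ::= num; Y1 ::= X3 X2; Y2 ::= X2 S; Y3 ::= X1 S

Introduce a nonterminal for each terminal appearing in a rule of length ≥ 2: X1 → id, X2 → op, X3 → num.
Binarize each right-hand side of length ≥ 3 by chaining fresh nonterminals (Y1, Y2, …): affected rules were S → X2 X3 X2; B → X2 X2 S; B → B X1 S.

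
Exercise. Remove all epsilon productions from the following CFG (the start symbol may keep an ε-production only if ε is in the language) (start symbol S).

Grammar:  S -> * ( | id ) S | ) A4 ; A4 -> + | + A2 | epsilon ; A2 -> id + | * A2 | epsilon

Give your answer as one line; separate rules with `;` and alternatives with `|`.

Nullable set = {A2, A4}.
ε ∉ L(G), so no ε-production is kept.
Expand every rule over subsets of its nullable positions: S → ) A4 gives ) A4 | ). A2 → * A2 gives * A2 | *.

S -> * ( | id ) S | ) A4 | ); A4 -> + | + A2; A2 -> id + | * A2 | *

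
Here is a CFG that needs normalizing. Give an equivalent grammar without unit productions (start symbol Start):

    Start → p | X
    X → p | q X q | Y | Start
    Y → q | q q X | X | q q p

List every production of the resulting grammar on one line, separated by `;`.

Unit pairs: Start ⇒* {X, Y}; X ⇒* {Start, Y}; Y ⇒* {Start, X}.
Replace each nonterminal's rules with the union of the non-unit rules of every nonterminal it unit-derives.

Start → p | q X q | q | q q X | q q p; X → p | q X q | q | q q X | q q p; Y → p | q X q | q | q q X | q q p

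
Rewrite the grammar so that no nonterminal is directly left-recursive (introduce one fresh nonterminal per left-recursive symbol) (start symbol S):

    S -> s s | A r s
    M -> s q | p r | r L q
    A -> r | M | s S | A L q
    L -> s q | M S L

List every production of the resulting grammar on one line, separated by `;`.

A is directly left-recursive.
For A: α = {L q}, β = {r, M, s S}. Rewrite as A → β A' and A' → α A' | ε.

S -> s s | A r s; M -> s q | p r | r L q; A -> r A' | M A' | s S A'; L -> s q | M S L; A' -> L q A' | ε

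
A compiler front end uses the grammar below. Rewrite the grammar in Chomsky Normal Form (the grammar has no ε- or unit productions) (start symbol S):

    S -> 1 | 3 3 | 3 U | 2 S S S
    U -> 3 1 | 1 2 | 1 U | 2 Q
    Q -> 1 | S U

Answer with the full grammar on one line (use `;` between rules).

S -> 1 | X1 X1 | X1 U | X2 Y1; U -> X1 X3 | X3 X2 | X3 U | X2 Q; Q -> 1 | S U; X1 -> 3; X2 -> 2; X3 -> 1; Y1 -> S Y2; Y2 -> S S

Introduce a nonterminal for each terminal appearing in a rule of length ≥ 2: X1 → 3, X2 → 2, X3 → 1.
Binarize each right-hand side of length ≥ 3 by chaining fresh nonterminals (Y1, Y2, …): affected rules were S → X2 S S S.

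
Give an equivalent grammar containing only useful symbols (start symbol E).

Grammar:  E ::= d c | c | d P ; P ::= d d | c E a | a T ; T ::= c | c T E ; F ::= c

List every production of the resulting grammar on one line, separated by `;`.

E ::= d c | c | d P; P ::= d d | c E a | a T; T ::= c | c T E

Generating nonterminals: {E, F, P, T}.
Reachable from E after that: {E, P, T}.
Removed useless symbols: {F} and every production mentioning them.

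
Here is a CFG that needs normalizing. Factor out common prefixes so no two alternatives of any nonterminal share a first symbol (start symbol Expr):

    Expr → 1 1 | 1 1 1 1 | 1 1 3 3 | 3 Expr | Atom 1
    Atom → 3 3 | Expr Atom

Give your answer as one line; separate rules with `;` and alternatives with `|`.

Expr has alternatives sharing prefix '1 1': factor to Expr → 1 1 Expr1 with Expr1 → ε | 1 1 | 3 3.

Expr → 3 Expr | Atom 1 | 1 1 Expr1; Atom → 3 3 | Expr Atom; Expr1 → epsilon | 1 1 | 3 3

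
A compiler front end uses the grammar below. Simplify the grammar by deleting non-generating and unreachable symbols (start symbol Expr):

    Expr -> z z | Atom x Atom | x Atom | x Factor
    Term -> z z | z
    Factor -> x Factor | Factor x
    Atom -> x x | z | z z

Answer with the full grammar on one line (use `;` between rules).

Expr -> z z | Atom x Atom | x Atom; Atom -> x x | z | z z

Generating nonterminals: {Atom, Expr, Term}.
Reachable from Expr after that: {Atom, Expr}.
Removed useless symbols: {Factor, Term} and every production mentioning them.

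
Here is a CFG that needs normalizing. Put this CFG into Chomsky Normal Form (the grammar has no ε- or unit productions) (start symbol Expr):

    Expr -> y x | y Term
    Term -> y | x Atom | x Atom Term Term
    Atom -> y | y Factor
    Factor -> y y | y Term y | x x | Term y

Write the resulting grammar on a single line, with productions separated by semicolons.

Expr -> X1 X2 | X1 Term; Term -> y | X2 Atom | X2 Y1; Atom -> y | X1 Factor; Factor -> X1 X1 | X1 Y3 | X2 X2 | Term X1; X1 -> y; X2 -> x; Y1 -> Atom Y2; Y2 -> Term Term; Y3 -> Term X1

Introduce a nonterminal for each terminal appearing in a rule of length ≥ 2: X1 → y, X2 → x.
Binarize each right-hand side of length ≥ 3 by chaining fresh nonterminals (Y1, Y2, …): affected rules were Term → X2 Atom Term Term; Factor → X1 Term X1.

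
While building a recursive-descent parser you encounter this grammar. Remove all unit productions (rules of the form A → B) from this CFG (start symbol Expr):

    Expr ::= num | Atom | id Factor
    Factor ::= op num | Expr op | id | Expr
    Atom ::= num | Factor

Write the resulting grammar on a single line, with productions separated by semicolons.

Expr ::= num | op num | Expr op | id | id Factor; Factor ::= num | op num | Expr op | id | id Factor; Atom ::= num | op num | Expr op | id | id Factor

Unit pairs: Atom ⇒* {Expr, Factor}; Expr ⇒* {Atom, Factor}; Factor ⇒* {Atom, Expr}.
For every A with A ⇒* B via unit rules, add B's non-unit alternatives to A; then delete every rule of the form X → Y.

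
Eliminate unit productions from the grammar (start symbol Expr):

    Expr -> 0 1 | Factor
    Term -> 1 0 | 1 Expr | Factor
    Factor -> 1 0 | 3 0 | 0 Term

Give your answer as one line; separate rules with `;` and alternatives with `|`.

Unit pairs: Expr ⇒* {Factor}; Term ⇒* {Factor}.
Replace each nonterminal's rules with the union of the non-unit rules of every nonterminal it unit-derives.

Expr -> 1 0 | 3 0 | 0 Term | 0 1; Term -> 1 0 | 1 Expr | 3 0 | 0 Term; Factor -> 1 0 | 3 0 | 0 Term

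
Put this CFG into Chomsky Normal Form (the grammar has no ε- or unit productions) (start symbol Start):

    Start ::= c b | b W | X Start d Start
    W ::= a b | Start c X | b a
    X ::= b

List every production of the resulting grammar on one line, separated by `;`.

Introduce a nonterminal for each terminal appearing in a rule of length ≥ 2: X1 → c, X2 → b, X3 → d, X4 → a.
Binarize each right-hand side of length ≥ 3 by chaining fresh nonterminals (Y1, Y2, …): affected rules were Start → X Start X3 Start; W → Start X1 X.

Start ::= X1 X2 | X2 W | X Y1; W ::= X4 X2 | Start Y3 | X2 X4; X ::= b; X1 ::= c; X2 ::= b; X3 ::= d; X4 ::= a; Y1 ::= Start Y2; Y2 ::= X3 Start; Y3 ::= X1 X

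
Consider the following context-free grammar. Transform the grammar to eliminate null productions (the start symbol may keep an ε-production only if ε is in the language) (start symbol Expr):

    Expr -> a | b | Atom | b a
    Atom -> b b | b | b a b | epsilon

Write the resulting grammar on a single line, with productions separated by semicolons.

Expr -> a | b | Atom | b a | epsilon; Atom -> b b | b | b a b

Nullable set = {Atom, Expr}.
ε ∈ L(G) since Expr is nullable, so keep Expr → ε.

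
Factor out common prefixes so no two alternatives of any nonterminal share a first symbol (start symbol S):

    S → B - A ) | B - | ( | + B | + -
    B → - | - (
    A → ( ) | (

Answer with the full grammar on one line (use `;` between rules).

S → ( | B - S' | + S''; B → - B'; A → ( A'; S' → A ) | eps; S'' → B | -; B' → eps | (; A' → ) | eps

S has alternatives sharing prefix 'B -': factor to S → B - S' with S' → A ) | ε.
S has alternatives sharing prefix '+': factor to S → + S'' with S'' → B | -.
B has alternatives sharing prefix '-': factor to B → - B' with B' → ε | (.
A has alternatives sharing prefix '(': factor to A → ( A' with A' → ) | ε.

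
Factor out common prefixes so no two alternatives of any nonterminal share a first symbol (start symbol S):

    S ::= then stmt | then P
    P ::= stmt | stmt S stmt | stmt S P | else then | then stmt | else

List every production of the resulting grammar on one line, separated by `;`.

S has alternatives sharing prefix 'then': factor to S → then S' with S' → stmt | P.
P has alternatives sharing prefix 'stmt': factor to P → stmt P' with P' → ε | S stmt | S P.
P has alternatives sharing prefix 'else': factor to P → else P'' with P'' → then | ε.
P' has alternatives sharing prefix 'S': factor to P' → S P''' with P''' → stmt | P.

S ::= then S'; P ::= then stmt | stmt P' | else P''; S' ::= stmt | P; P' ::= ε | S P'''; P'' ::= then | ε; P''' ::= stmt | P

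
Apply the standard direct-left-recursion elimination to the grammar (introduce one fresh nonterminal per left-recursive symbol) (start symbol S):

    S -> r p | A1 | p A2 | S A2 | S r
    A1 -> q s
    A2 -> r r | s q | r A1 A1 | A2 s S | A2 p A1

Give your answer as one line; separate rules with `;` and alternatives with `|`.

S -> r p S' | A1 S' | p A2 S'; A1 -> q s; A2 -> r r A2' | s q A2' | r A1 A1 A2'; S' -> A2 S' | r S' | eps; A2' -> s S A2' | p A1 A2' | eps

Left recursion appears on S, A2.
For S: α = {A2, r}, β = {r p, A1, p A2}. Rewrite as S → β S' and S' → α S' | ε.
For A2: α = {s S, p A1}, β = {r r, s q, r A1 A1}. Rewrite as A2 → β A2' and A2' → α A2' | ε.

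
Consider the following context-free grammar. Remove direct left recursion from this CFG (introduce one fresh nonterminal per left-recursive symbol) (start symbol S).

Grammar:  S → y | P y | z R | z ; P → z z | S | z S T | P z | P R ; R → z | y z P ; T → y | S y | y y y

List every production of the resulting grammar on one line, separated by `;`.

S → y | P y | z R | z; P → z z P' | S P' | z S T P'; R → z | y z P; T → y | S y | y y y; P' → z P' | R P' | epsilon

Directly left-recursive nonterminal: P.
For P: α = {z, R}, β = {z z, S, z S T}. Rewrite as P → β P' and P' → α P' | ε.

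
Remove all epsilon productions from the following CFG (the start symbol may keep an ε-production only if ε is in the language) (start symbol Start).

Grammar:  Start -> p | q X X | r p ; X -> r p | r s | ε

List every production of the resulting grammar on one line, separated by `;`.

Start -> p | q X X | q X | q | r p; X -> r p | r s

Nullable set = {X}.
ε ∉ L(G), so no ε-production is kept.
Expand every rule over subsets of its nullable positions: Start → q X X gives q X X | q X | q.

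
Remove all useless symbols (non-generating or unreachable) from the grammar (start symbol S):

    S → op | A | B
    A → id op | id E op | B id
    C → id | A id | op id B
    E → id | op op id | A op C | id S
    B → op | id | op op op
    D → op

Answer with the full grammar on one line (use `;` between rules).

Generating nonterminals: {A, B, C, D, E, S}.
Reachable from S after that: {A, B, C, E, S}.
Removed useless symbols: {D} and every production mentioning them.

S → op | A | B; A → id op | id E op | B id; C → id | A id | op id B; E → id | op op id | A op C | id S; B → op | id | op op op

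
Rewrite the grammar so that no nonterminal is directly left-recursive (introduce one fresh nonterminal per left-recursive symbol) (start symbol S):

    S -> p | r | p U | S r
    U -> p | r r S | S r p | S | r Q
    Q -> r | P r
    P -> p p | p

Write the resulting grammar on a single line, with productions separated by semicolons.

Left recursion appears on S.
For S: α = {r}, β = {p, r, p U}. Rewrite as S → β S' and S' → α S' | ε.

S -> p S' | r S' | p U S'; U -> p | r r S | S r p | S | r Q; Q -> r | P r; P -> p p | p; S' -> r S' | ε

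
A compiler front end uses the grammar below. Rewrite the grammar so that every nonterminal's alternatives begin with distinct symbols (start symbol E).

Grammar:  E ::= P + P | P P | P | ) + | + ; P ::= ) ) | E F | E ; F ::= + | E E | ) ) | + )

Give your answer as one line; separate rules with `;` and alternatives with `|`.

E has alternatives sharing prefix 'P': factor to E → P E' with E' → + P | P | ε.
P has alternatives sharing prefix 'E': factor to P → E P' with P' → F | ε.
F has alternatives sharing prefix '+': factor to F → + F' with F' → ε | ).

E ::= ) + | + | P E'; P ::= ) ) | E P'; F ::= E E | ) ) | + F'; E' ::= + P | P | epsilon; P' ::= F | epsilon; F' ::= epsilon | )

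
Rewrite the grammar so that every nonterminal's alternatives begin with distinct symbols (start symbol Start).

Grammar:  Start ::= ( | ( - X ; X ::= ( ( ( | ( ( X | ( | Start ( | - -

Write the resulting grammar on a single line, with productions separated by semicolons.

Start ::= ( Start1; X ::= Start ( | - - | ( X1; Start1 ::= ε | - X; X1 ::= ε | ( X11; X11 ::= ( | X

Start has alternatives sharing prefix '(': factor to Start → ( Start1 with Start1 → ε | - X.
X has alternatives sharing prefix '(': factor to X → ( X1 with X1 → ( ( | ( X | ε.
X1 has alternatives sharing prefix '(': factor to X1 → ( X11 with X11 → ( | X.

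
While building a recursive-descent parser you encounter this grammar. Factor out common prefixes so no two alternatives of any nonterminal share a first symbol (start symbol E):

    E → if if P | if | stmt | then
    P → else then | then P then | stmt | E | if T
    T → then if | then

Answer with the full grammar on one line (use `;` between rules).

E has alternatives sharing prefix 'if': factor to E → if E' with E' → if P | ε.
T has alternatives sharing prefix 'then': factor to T → then T' with T' → if | ε.

E → stmt | then | if E'; P → else then | then P then | stmt | E | if T; T → then T'; E' → if P | ε; T' → if | ε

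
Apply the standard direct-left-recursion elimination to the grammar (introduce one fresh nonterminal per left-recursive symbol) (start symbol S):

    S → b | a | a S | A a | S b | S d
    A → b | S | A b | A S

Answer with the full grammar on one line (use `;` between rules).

Directly left-recursive nonterminals: S, A.
For S: α = {b, d}, β = {b, a, a S, A a}. Rewrite as S → β S' and S' → α S' | ε.
For A: α = {b, S}, β = {b, S}. Rewrite as A → β A' and A' → α A' | ε.

S → b S' | a S' | a S S' | A a S'; A → b A' | S A'; S' → b S' | d S' | eps; A' → b A' | S A' | eps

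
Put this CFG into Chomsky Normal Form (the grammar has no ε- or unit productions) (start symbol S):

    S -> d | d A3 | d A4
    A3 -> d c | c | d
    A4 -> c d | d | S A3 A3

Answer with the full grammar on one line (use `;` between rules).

Introduce a nonterminal for each terminal appearing in a rule of length ≥ 2: X1 → d, X2 → c.
Binarize each right-hand side of length ≥ 3 by chaining fresh nonterminals (Y1, Y2, …): affected rules were A4 → S A3 A3.

S -> d | X1 A3 | X1 A4; A3 -> X1 X2 | c | d; A4 -> X2 X1 | d | S Y1; X1 -> d; X2 -> c; Y1 -> A3 A3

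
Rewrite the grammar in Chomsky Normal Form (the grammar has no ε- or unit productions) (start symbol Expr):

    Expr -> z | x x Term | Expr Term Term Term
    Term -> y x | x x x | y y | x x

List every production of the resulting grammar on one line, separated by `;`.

Expr -> z | X1 Y1 | Expr Y2; Term -> X2 X1 | X1 Y4 | X2 X2 | X1 X1; X1 -> x; X2 -> y; Y1 -> X1 Term; Y2 -> Term Y3; Y3 -> Term Term; Y4 -> X1 X1

Introduce a nonterminal for each terminal appearing in a rule of length ≥ 2: X1 → x, X2 → y.
Binarize each right-hand side of length ≥ 3 by chaining fresh nonterminals (Y1, Y2, …): affected rules were Expr → X1 X1 Term; Expr → Expr Term Term Term; Term → X1 X1 X1.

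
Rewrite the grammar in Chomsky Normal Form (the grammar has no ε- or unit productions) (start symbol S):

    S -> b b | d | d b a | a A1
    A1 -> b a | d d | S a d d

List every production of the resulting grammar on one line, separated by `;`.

Introduce a nonterminal for each terminal appearing in a rule of length ≥ 2: X1 → b, X2 → d, X3 → a.
Binarize each right-hand side of length ≥ 3 by chaining fresh nonterminals (Y1, Y2, …): affected rules were S → X2 X1 X3; A1 → S X3 X2 X2.

S -> X1 X1 | d | X2 Y1 | X3 A1; A1 -> X1 X3 | X2 X2 | S Y2; X1 -> b; X2 -> d; X3 -> a; Y1 -> X1 X3; Y2 -> X3 Y3; Y3 -> X2 X2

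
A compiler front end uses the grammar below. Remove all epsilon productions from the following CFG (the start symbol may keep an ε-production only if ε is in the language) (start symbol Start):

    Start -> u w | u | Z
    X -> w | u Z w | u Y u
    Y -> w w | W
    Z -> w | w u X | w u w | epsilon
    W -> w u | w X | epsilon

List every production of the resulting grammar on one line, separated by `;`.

Nullable set = {Start, W, Y, Z}.
ε ∈ L(G) since Start is nullable, so keep Start → ε.
Expand every rule over subsets of its nullable positions: X → u Z w gives u Z w | u w. X → u Y u gives u Y u | u u.

Start -> u w | u | Z | ε; X -> w | u Z w | u w | u Y u | u u; Y -> w w | W; Z -> w | w u X | w u w; W -> w u | w X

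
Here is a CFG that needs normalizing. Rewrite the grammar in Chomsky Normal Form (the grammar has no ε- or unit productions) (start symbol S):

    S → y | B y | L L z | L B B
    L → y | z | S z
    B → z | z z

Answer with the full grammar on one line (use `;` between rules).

S → y | B X1 | L Y1 | L Y2; L → y | z | S X2; B → z | X2 X2; X1 → y; X2 → z; Y1 → L X2; Y2 → B B

Introduce a nonterminal for each terminal appearing in a rule of length ≥ 2: X1 → y, X2 → z.
Binarize each right-hand side of length ≥ 3 by chaining fresh nonterminals (Y1, Y2, …): affected rules were S → L L X2; S → L B B.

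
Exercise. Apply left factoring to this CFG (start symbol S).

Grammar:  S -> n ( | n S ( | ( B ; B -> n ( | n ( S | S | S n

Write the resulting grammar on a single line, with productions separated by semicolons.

S -> ( B | n S'; B -> n ( B' | S B''; S' -> ( | S (; B' -> ε | S; B'' -> ε | n

S has alternatives sharing prefix 'n': factor to S → n S' with S' → ( | S (.
B has alternatives sharing prefix 'n (': factor to B → n ( B' with B' → ε | S.
B has alternatives sharing prefix 'S': factor to B → S B'' with B'' → ε | n.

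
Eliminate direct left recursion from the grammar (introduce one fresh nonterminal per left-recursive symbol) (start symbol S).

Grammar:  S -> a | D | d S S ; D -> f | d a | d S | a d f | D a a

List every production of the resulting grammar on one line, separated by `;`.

Left recursion appears on D.
For D: α = {a a}, β = {f, d a, d S, a d f}. Rewrite as D → β D' and D' → α D' | ε.

S -> a | D | d S S; D -> f D' | d a D' | d S D' | a d f D'; D' -> a a D' | ε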